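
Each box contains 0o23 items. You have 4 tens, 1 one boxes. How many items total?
Convert 0o23 (octal) → 2×8 + 3 = 19 (decimal)
Convert 4 tens, 1 one (place-value notation) → 4×10 + 1 = 41 (decimal)
Compute 19 × 41 = 779
779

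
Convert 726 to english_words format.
Convert 726 (decimal) → 726 = 7×100 + 26 → seven hundred twenty-six (English words)
seven hundred twenty-six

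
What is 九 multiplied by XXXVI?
Convert 九 (Chinese numeral) → 9 (decimal)
Convert XXXVI (Roman numeral) → 10 + 10 + 10 + 5 + 1 = 36 (decimal)
Compute 9 × 36 = 324
324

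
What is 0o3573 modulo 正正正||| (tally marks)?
Convert 0o3573 (octal) → 3×512 + 5×64 + 7×8 + 3 = 1915 (decimal)
Convert 正正正||| (tally marks) → 5 + 5 + 5 + 3 = 18 (decimal)
Compute 1915 mod 18 = 7
7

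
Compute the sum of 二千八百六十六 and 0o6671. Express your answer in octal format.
Convert 二千八百六十六 (Chinese numeral) → 2×1000 + 8×100 + 6×10 + 6 = 2866 (decimal)
Convert 0o6671 (octal) → 6×512 + 6×64 + 7×8 + 1 = 3513 (decimal)
Compute 2866 + 3513 = 6379
Convert 6379 (decimal) → 6379 = 1×4096 + 4×512 + 3×64 + 5×8 + 3 → 0o14353 (octal)
0o14353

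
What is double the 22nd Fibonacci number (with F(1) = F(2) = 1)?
The 22nd Fibonacci number (with F(1) = F(2) = 1) = 17711
Compute 17711 × 2 = 35422
35422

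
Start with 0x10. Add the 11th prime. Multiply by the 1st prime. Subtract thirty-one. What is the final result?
Convert 0x10 (hexadecimal) → 1×16 = 16 (decimal)
Start: 16
Convert the 11th prime (prime index) → 31 (decimal)
16 + 31 = 47
Convert the 1st prime (prime index) → 2 (decimal)
47 × 2 = 94
Convert thirty-one (English words) → 31 (decimal)
94 - 31 = 63
63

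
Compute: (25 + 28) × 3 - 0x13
Convert 0x13 (hexadecimal) → 1×16 + 3 = 19 (decimal)
Expression in decimal: (25 + 28) × 3 - 19
Parentheses first: 25 + 28 = 53
Multiply: 53 × 3 = 159
Subtract: 159 - 19 = 140
140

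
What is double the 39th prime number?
The 39th prime number = 167
Compute 167 × 2 = 334
334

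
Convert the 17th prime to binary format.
Convert the 17th prime (prime index) → 59 (decimal)
Convert 59 (decimal) → 59 = 32 + 16 + 8 + 2 + 1 → 0b111011 (binary)
0b111011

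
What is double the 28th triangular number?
The 28th triangular number = 28×29/2 = 406
Compute 406 × 2 = 812
812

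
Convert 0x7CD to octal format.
Convert 0x7CD (hexadecimal) → 7×256 + 12×16 + 13 = 1997 (decimal)
Convert 1997 (decimal) → 1997 = 3×512 + 7×64 + 1×8 + 5 → 0o3715 (octal)
0o3715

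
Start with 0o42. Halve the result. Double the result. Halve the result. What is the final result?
Convert 0o42 (octal) → 4×8 + 2 = 34 (decimal)
Start: 34
34 ÷ 2 = 17
17 × 2 = 34
34 ÷ 2 = 17
17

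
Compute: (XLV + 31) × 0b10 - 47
Convert XLV (Roman numeral) → 40 + 5 = 45 (decimal)
Convert 0b10 (binary) → 2 (decimal)
Expression in decimal: (45 + 31) × 2 - 47
Parentheses first: 45 + 31 = 76
Multiply: 76 × 2 = 152
Subtract: 152 - 47 = 105
105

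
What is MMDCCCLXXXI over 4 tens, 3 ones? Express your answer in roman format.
Convert MMDCCCLXXXI (Roman numeral) → 1000 + 1000 + 500 + 100 + 100 + 100 + 50 + 10 + 10 + 10 + 1 = 2881 (decimal)
Convert 4 tens, 3 ones (place-value notation) → 4×10 + 3 = 43 (decimal)
Compute 2881 ÷ 43 = 67
Convert 67 (decimal) → 67 = 50 + 10 + 5 + 1 + 1 → LXVII (Roman numeral)
LXVII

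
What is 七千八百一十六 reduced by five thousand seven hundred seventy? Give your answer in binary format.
Convert 七千八百一十六 (Chinese numeral) → 7×1000 + 8×100 + 1×10 + 6 = 7816 (decimal)
Convert five thousand seven hundred seventy (English words) → 5×1000 + 7×100 + 70 = 5770 (decimal)
Compute 7816 - 5770 = 2046
Convert 2046 (decimal) → 2046 = 1024 + 512 + 256 + 128 + 64 + 32 + 16 + 8 + 4 + 2 → 0b11111111110 (binary)
0b11111111110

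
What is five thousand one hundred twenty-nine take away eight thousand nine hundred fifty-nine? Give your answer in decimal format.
Convert five thousand one hundred twenty-nine (English words) → 5×1000 + 1×100 + 29 = 5129 (decimal)
Convert eight thousand nine hundred fifty-nine (English words) → 8×1000 + 9×100 + 59 = 8959 (decimal)
Compute 5129 - 8959 = -3830
-3830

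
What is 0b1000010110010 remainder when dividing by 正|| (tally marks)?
Convert 0b1000010110010 (binary) → 4096 + 128 + 32 + 16 + 2 = 4274 (decimal)
Convert 正|| (tally marks) → 5 + 2 = 7 (decimal)
Compute 4274 mod 7 = 4
4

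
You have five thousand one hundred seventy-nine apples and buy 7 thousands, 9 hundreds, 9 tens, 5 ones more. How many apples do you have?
Convert five thousand one hundred seventy-nine (English words) → 5×1000 + 1×100 + 79 = 5179 (decimal)
Convert 7 thousands, 9 hundreds, 9 tens, 5 ones (place-value notation) → 7×1000 + 9×100 + 9×10 + 5 = 7995 (decimal)
Compute 5179 + 7995 = 13174
13174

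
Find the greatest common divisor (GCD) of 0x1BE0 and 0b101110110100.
Convert 0x1BE0 (hexadecimal) → 1×4096 + 11×256 + 14×16 = 7136 (decimal)
Convert 0b101110110100 (binary) → 2048 + 512 + 256 + 128 + 32 + 16 + 4 = 2996 (decimal)
Compute gcd(7136, 2996) = 4
4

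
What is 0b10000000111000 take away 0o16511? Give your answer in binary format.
Convert 0b10000000111000 (binary) → 8192 + 32 + 16 + 8 = 8248 (decimal)
Convert 0o16511 (octal) → 1×4096 + 6×512 + 5×64 + 1×8 + 1 = 7497 (decimal)
Compute 8248 - 7497 = 751
Convert 751 (decimal) → 751 = 512 + 128 + 64 + 32 + 8 + 4 + 2 + 1 → 0b1011101111 (binary)
0b1011101111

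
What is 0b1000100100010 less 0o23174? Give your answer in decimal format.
Convert 0b1000100100010 (binary) → 4096 + 256 + 32 + 2 = 4386 (decimal)
Convert 0o23174 (octal) → 2×4096 + 3×512 + 1×64 + 7×8 + 4 = 9852 (decimal)
Compute 4386 - 9852 = -5466
-5466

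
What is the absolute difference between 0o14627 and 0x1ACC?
Convert 0o14627 (octal) → 1×4096 + 4×512 + 6×64 + 2×8 + 7 = 6551 (decimal)
Convert 0x1ACC (hexadecimal) → 1×4096 + 10×256 + 12×16 + 12 = 6860 (decimal)
Compute |6551 - 6860| = 309
309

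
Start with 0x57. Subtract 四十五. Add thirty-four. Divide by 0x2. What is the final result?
Convert 0x57 (hexadecimal) → 5×16 + 7 = 87 (decimal)
Start: 87
Convert 四十五 (Chinese numeral) → 4×10 + 5 = 45 (decimal)
87 - 45 = 42
Convert thirty-four (English words) → 34 (decimal)
42 + 34 = 76
Convert 0x2 (hexadecimal) → 2 (decimal)
76 ÷ 2 = 38
38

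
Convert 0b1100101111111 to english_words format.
Convert 0b1100101111111 (binary) → 4096 + 2048 + 256 + 64 + 32 + 16 + 8 + 4 + 2 + 1 = 6527 (decimal)
Convert 6527 (decimal) → 6527 = 6×1000 + 5×100 + 27 → six thousand five hundred twenty-seven (English words)
six thousand five hundred twenty-seven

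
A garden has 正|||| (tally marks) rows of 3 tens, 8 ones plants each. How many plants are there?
Convert 3 tens, 8 ones (place-value notation) → 3×10 + 8 = 38 (decimal)
Convert 正|||| (tally marks) → 5 + 4 = 9 (decimal)
Compute 38 × 9 = 342
342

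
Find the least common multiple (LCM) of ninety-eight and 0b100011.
Convert ninety-eight (English words) → 98 (decimal)
Convert 0b100011 (binary) → 32 + 2 + 1 = 35 (decimal)
Compute lcm(98, 35) = 490
490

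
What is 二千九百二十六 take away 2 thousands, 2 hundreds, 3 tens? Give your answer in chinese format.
Convert 二千九百二十六 (Chinese numeral) → 2×1000 + 9×100 + 2×10 + 6 = 2926 (decimal)
Convert 2 thousands, 2 hundreds, 3 tens (place-value notation) → 2×1000 + 2×100 + 3×10 = 2230 (decimal)
Compute 2926 - 2230 = 696
Convert 696 (decimal) → 696 = 6×100 + 9×10 + 6 → 六百九十六 (Chinese numeral)
六百九十六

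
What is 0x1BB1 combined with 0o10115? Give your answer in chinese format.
Convert 0x1BB1 (hexadecimal) → 1×4096 + 11×256 + 11×16 + 1 = 7089 (decimal)
Convert 0o10115 (octal) → 1×4096 + 1×64 + 1×8 + 5 = 4173 (decimal)
Compute 7089 + 4173 = 11262
Convert 11262 (decimal) → 11262 = 1×10000 + 1×1000 + 2×100 + 6×10 + 2 → 一万一千二百六十二 (Chinese numeral)
一万一千二百六十二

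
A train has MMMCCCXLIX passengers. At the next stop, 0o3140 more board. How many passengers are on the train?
Convert MMMCCCXLIX (Roman numeral) → 1000 + 1000 + 1000 + 100 + 100 + 100 + 40 + 9 = 3349 (decimal)
Convert 0o3140 (octal) → 3×512 + 1×64 + 4×8 = 1632 (decimal)
Compute 3349 + 1632 = 4981
4981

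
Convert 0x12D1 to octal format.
Convert 0x12D1 (hexadecimal) → 1×4096 + 2×256 + 13×16 + 1 = 4817 (decimal)
Convert 4817 (decimal) → 4817 = 1×4096 + 1×512 + 3×64 + 2×8 + 1 → 0o11321 (octal)
0o11321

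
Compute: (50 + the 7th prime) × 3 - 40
Convert the 7th prime (prime index) → 17 (decimal)
Expression in decimal: (50 + 17) × 3 - 40
Parentheses first: 50 + 17 = 67
Multiply: 67 × 3 = 201
Subtract: 201 - 40 = 161
161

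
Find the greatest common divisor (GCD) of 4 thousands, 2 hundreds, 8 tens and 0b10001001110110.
Convert 4 thousands, 2 hundreds, 8 tens (place-value notation) → 4×1000 + 2×100 + 8×10 = 4280 (decimal)
Convert 0b10001001110110 (binary) → 8192 + 512 + 64 + 32 + 16 + 4 + 2 = 8822 (decimal)
Compute gcd(4280, 8822) = 2
2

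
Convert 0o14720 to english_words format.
Convert 0o14720 (octal) → 1×4096 + 4×512 + 7×64 + 2×8 = 6608 (decimal)
Convert 6608 (decimal) → 6608 = 6×1000 + 6×100 + 8 → six thousand six hundred eight (English words)
six thousand six hundred eight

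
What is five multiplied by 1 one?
Convert five (English words) → 5 (decimal)
Convert 1 one (place-value notation) → 1 (decimal)
Compute 5 × 1 = 5
5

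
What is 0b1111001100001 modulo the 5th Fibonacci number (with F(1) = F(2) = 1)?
Convert 0b1111001100001 (binary) → 4096 + 2048 + 1024 + 512 + 64 + 32 + 1 = 7777 (decimal)
Convert the 5th Fibonacci number (with F(1) = F(2) = 1) (Fibonacci index) → 1, 1, 2, 3, 5 → 5 (decimal)
Compute 7777 mod 5 = 2
2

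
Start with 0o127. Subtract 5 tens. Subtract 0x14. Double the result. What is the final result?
Convert 0o127 (octal) → 1×64 + 2×8 + 7 = 87 (decimal)
Start: 87
Convert 5 tens (place-value notation) → 5×10 = 50 (decimal)
87 - 50 = 37
Convert 0x14 (hexadecimal) → 1×16 + 4 = 20 (decimal)
37 - 20 = 17
17 × 2 = 34
34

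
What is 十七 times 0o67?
Convert 十七 (Chinese numeral) → 1×10 + 7 = 17 (decimal)
Convert 0o67 (octal) → 6×8 + 7 = 55 (decimal)
Compute 17 × 55 = 935
935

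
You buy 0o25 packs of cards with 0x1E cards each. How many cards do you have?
Convert 0x1E (hexadecimal) → 1×16 + 14 = 30 (decimal)
Convert 0o25 (octal) → 2×8 + 5 = 21 (decimal)
Compute 30 × 21 = 630
630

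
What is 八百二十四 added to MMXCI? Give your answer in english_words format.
Convert 八百二十四 (Chinese numeral) → 8×100 + 2×10 + 4 = 824 (decimal)
Convert MMXCI (Roman numeral) → 1000 + 1000 + 90 + 1 = 2091 (decimal)
Compute 824 + 2091 = 2915
Convert 2915 (decimal) → 2915 = 2×1000 + 9×100 + 15 → two thousand nine hundred fifteen (English words)
two thousand nine hundred fifteen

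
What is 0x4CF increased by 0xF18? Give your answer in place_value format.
Convert 0x4CF (hexadecimal) → 4×256 + 12×16 + 15 = 1231 (decimal)
Convert 0xF18 (hexadecimal) → 15×256 + 1×16 + 8 = 3864 (decimal)
Compute 1231 + 3864 = 5095
Convert 5095 (decimal) → 5095 = 5×1000 + 9×10 + 5 → 5 thousands, 9 tens, 5 ones (place-value notation)
5 thousands, 9 tens, 5 ones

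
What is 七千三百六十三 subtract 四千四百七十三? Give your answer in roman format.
Convert 七千三百六十三 (Chinese numeral) → 7×1000 + 3×100 + 6×10 + 3 = 7363 (decimal)
Convert 四千四百七十三 (Chinese numeral) → 4×1000 + 4×100 + 7×10 + 3 = 4473 (decimal)
Compute 7363 - 4473 = 2890
Convert 2890 (decimal) → 2890 = 1000 + 1000 + 500 + 100 + 100 + 100 + 90 → MMDCCCXC (Roman numeral)
MMDCCCXC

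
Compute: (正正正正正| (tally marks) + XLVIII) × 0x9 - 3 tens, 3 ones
Convert 正正正正正| (tally marks) → 5 + 5 + 5 + 5 + 5 + 1 = 26 (decimal)
Convert XLVIII (Roman numeral) → 40 + 5 + 1 + 1 + 1 = 48 (decimal)
Convert 0x9 (hexadecimal) → 9 (decimal)
Convert 3 tens, 3 ones (place-value notation) → 3×10 + 3 = 33 (decimal)
Expression in decimal: (26 + 48) × 9 - 33
Parentheses first: 26 + 48 = 74
Multiply: 74 × 9 = 666
Subtract: 666 - 33 = 633
633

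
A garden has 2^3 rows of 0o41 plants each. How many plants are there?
Convert 0o41 (octal) → 4×8 + 1 = 33 (decimal)
Convert 2^3 (power) → 8 (decimal)
Compute 33 × 8 = 264
264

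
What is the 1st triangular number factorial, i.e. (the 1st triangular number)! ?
Convert the 1st triangular number (triangular index) → 1×2/2 = 1 (decimal)
Compute 1! = 1
1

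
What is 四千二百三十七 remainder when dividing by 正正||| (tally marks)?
Convert 四千二百三十七 (Chinese numeral) → 4×1000 + 2×100 + 3×10 + 7 = 4237 (decimal)
Convert 正正||| (tally marks) → 5 + 5 + 3 = 13 (decimal)
Compute 4237 mod 13 = 12
12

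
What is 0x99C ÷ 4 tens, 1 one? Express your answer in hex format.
Convert 0x99C (hexadecimal) → 9×256 + 9×16 + 12 = 2460 (decimal)
Convert 4 tens, 1 one (place-value notation) → 4×10 + 1 = 41 (decimal)
Compute 2460 ÷ 41 = 60
Convert 60 (decimal) → 60 = 3×16 + 12 → 0x3C (hexadecimal)
0x3C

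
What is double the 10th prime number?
The 10th prime number = 29
Compute 29 × 2 = 58
58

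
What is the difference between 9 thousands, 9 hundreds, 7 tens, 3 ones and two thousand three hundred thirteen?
Convert 9 thousands, 9 hundreds, 7 tens, 3 ones (place-value notation) → 9×1000 + 9×100 + 7×10 + 3 = 9973 (decimal)
Convert two thousand three hundred thirteen (English words) → 2×1000 + 3×100 + 13 = 2313 (decimal)
Difference: |9973 - 2313| = 7660
7660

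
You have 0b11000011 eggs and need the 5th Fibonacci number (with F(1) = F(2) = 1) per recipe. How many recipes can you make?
Convert 0b11000011 (binary) → 128 + 64 + 2 + 1 = 195 (decimal)
Convert the 5th Fibonacci number (with F(1) = F(2) = 1) (Fibonacci index) → 1, 1, 2, 3, 5 → 5 (decimal)
Compute 195 ÷ 5 = 39
39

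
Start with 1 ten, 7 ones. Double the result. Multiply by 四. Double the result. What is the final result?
Convert 1 ten, 7 ones (place-value notation) → 1×10 + 7 = 17 (decimal)
Start: 17
17 × 2 = 34
Convert 四 (Chinese numeral) → 4 (decimal)
34 × 4 = 136
136 × 2 = 272
272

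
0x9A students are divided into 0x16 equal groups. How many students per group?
Convert 0x9A (hexadecimal) → 9×16 + 10 = 154 (decimal)
Convert 0x16 (hexadecimal) → 1×16 + 6 = 22 (decimal)
Compute 154 ÷ 22 = 7
7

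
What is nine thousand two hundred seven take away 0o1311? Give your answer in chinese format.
Convert nine thousand two hundred seven (English words) → 9×1000 + 2×100 + 7 = 9207 (decimal)
Convert 0o1311 (octal) → 1×512 + 3×64 + 1×8 + 1 = 713 (decimal)
Compute 9207 - 713 = 8494
Convert 8494 (decimal) → 8494 = 8×1000 + 4×100 + 9×10 + 4 → 八千四百九十四 (Chinese numeral)
八千四百九十四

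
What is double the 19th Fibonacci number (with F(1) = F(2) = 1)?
The 19th Fibonacci number (with F(1) = F(2) = 1) = 4181
Compute 4181 × 2 = 8362
8362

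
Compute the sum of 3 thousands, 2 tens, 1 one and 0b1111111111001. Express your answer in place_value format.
Convert 3 thousands, 2 tens, 1 one (place-value notation) → 3×1000 + 2×10 + 1 = 3021 (decimal)
Convert 0b1111111111001 (binary) → 4096 + 2048 + 1024 + 512 + 256 + 128 + 64 + 32 + 16 + 8 + 1 = 8185 (decimal)
Compute 3021 + 8185 = 11206
Convert 11206 (decimal) → 11206 = 11×1000 + 2×100 + 6 → 11 thousands, 2 hundreds, 6 ones (place-value notation)
11 thousands, 2 hundreds, 6 ones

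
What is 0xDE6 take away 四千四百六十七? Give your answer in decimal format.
Convert 0xDE6 (hexadecimal) → 13×256 + 14×16 + 6 = 3558 (decimal)
Convert 四千四百六十七 (Chinese numeral) → 4×1000 + 4×100 + 6×10 + 7 = 4467 (decimal)
Compute 3558 - 4467 = -909
-909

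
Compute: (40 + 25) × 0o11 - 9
Convert 0o11 (octal) → 1×8 + 1 = 9 (decimal)
Expression in decimal: (40 + 25) × 9 - 9
Parentheses first: 40 + 25 = 65
Multiply: 65 × 9 = 585
Subtract: 585 - 9 = 576
576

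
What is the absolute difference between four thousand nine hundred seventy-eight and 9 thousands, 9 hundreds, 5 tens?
Convert four thousand nine hundred seventy-eight (English words) → 4×1000 + 9×100 + 78 = 4978 (decimal)
Convert 9 thousands, 9 hundreds, 5 tens (place-value notation) → 9×1000 + 9×100 + 5×10 = 9950 (decimal)
Compute |4978 - 9950| = 4972
4972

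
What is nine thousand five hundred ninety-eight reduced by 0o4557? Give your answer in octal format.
Convert nine thousand five hundred ninety-eight (English words) → 9×1000 + 5×100 + 98 = 9598 (decimal)
Convert 0o4557 (octal) → 4×512 + 5×64 + 5×8 + 7 = 2415 (decimal)
Compute 9598 - 2415 = 7183
Convert 7183 (decimal) → 7183 = 1×4096 + 6×512 + 1×8 + 7 → 0o16017 (octal)
0o16017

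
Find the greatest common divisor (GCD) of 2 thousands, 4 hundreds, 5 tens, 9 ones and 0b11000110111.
Convert 2 thousands, 4 hundreds, 5 tens, 9 ones (place-value notation) → 2×1000 + 4×100 + 5×10 + 9 = 2459 (decimal)
Convert 0b11000110111 (binary) → 1024 + 512 + 32 + 16 + 4 + 2 + 1 = 1591 (decimal)
Compute gcd(2459, 1591) = 1
1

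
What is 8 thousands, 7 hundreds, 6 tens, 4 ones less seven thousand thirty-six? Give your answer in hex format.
Convert 8 thousands, 7 hundreds, 6 tens, 4 ones (place-value notation) → 8×1000 + 7×100 + 6×10 + 4 = 8764 (decimal)
Convert seven thousand thirty-six (English words) → 7×1000 + 36 = 7036 (decimal)
Compute 8764 - 7036 = 1728
Convert 1728 (decimal) → 1728 = 6×256 + 12×16 → 0x6C0 (hexadecimal)
0x6C0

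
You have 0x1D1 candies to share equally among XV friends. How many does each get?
Convert 0x1D1 (hexadecimal) → 1×256 + 13×16 + 1 = 465 (decimal)
Convert XV (Roman numeral) → 10 + 5 = 15 (decimal)
Compute 465 ÷ 15 = 31
31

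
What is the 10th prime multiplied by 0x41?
Convert the 10th prime (prime index) → 29 (decimal)
Convert 0x41 (hexadecimal) → 4×16 + 1 = 65 (decimal)
Compute 29 × 65 = 1885
1885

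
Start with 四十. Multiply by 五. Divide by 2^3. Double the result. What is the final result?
Convert 四十 (Chinese numeral) → 4×10 = 40 (decimal)
Start: 40
Convert 五 (Chinese numeral) → 5 (decimal)
40 × 5 = 200
Convert 2^3 (power) → 8 (decimal)
200 ÷ 8 = 25
25 × 2 = 50
50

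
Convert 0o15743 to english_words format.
Convert 0o15743 (octal) → 1×4096 + 5×512 + 7×64 + 4×8 + 3 = 7139 (decimal)
Convert 7139 (decimal) → 7139 = 7×1000 + 1×100 + 39 → seven thousand one hundred thirty-nine (English words)
seven thousand one hundred thirty-nine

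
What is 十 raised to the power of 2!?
Convert 十 (Chinese numeral) → 1×10 = 10 (decimal)
Convert 2! (factorial) → 2 (decimal)
Compute 10 ^ 2 = 100
100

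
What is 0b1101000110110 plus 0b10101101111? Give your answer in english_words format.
Convert 0b1101000110110 (binary) → 4096 + 2048 + 512 + 32 + 16 + 4 + 2 = 6710 (decimal)
Convert 0b10101101111 (binary) → 1024 + 256 + 64 + 32 + 8 + 4 + 2 + 1 = 1391 (decimal)
Compute 6710 + 1391 = 8101
Convert 8101 (decimal) → 8101 = 8×1000 + 1×100 + 1 → eight thousand one hundred one (English words)
eight thousand one hundred one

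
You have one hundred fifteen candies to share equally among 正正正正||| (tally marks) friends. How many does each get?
Convert one hundred fifteen (English words) → 1×100 + 15 = 115 (decimal)
Convert 正正正正||| (tally marks) → 5 + 5 + 5 + 5 + 3 = 23 (decimal)
Compute 115 ÷ 23 = 5
5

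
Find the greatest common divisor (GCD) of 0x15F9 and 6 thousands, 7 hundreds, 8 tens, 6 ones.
Convert 0x15F9 (hexadecimal) → 1×4096 + 5×256 + 15×16 + 9 = 5625 (decimal)
Convert 6 thousands, 7 hundreds, 8 tens, 6 ones (place-value notation) → 6×1000 + 7×100 + 8×10 + 6 = 6786 (decimal)
Compute gcd(5625, 6786) = 9
9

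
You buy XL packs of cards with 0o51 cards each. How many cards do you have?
Convert 0o51 (octal) → 5×8 + 1 = 41 (decimal)
Convert XL (Roman numeral) → 40 (decimal)
Compute 41 × 40 = 1640
1640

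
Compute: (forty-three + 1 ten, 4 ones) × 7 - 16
Convert forty-three (English words) → 43 (decimal)
Convert 1 ten, 4 ones (place-value notation) → 1×10 + 4 = 14 (decimal)
Expression in decimal: (43 + 14) × 7 - 16
Parentheses first: 43 + 14 = 57
Multiply: 57 × 7 = 399
Subtract: 399 - 16 = 383
383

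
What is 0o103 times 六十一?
Convert 0o103 (octal) → 1×64 + 3 = 67 (decimal)
Convert 六十一 (Chinese numeral) → 6×10 + 1 = 61 (decimal)
Compute 67 × 61 = 4087
4087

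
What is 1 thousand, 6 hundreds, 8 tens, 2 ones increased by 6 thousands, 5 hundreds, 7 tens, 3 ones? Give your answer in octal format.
Convert 1 thousand, 6 hundreds, 8 tens, 2 ones (place-value notation) → 1×1000 + 6×100 + 8×10 + 2 = 1682 (decimal)
Convert 6 thousands, 5 hundreds, 7 tens, 3 ones (place-value notation) → 6×1000 + 5×100 + 7×10 + 3 = 6573 (decimal)
Compute 1682 + 6573 = 8255
Convert 8255 (decimal) → 8255 = 2×4096 + 7×8 + 7 → 0o20077 (octal)
0o20077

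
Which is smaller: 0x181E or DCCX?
Convert 0x181E (hexadecimal) → 1×4096 + 8×256 + 1×16 + 14 = 6174 (decimal)
Convert DCCX (Roman numeral) → 500 + 100 + 100 + 10 = 710 (decimal)
Compare 6174 vs 710: smaller = 710
710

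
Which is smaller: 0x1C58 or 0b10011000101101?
Convert 0x1C58 (hexadecimal) → 1×4096 + 12×256 + 5×16 + 8 = 7256 (decimal)
Convert 0b10011000101101 (binary) → 8192 + 1024 + 512 + 32 + 8 + 4 + 1 = 9773 (decimal)
Compare 7256 vs 9773: smaller = 7256
7256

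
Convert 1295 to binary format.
Convert 1295 (decimal) → 1295 = 1024 + 256 + 8 + 4 + 2 + 1 → 0b10100001111 (binary)
0b10100001111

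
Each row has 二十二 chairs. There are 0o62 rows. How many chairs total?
Convert 二十二 (Chinese numeral) → 2×10 + 2 = 22 (decimal)
Convert 0o62 (octal) → 6×8 + 2 = 50 (decimal)
Compute 22 × 50 = 1100
1100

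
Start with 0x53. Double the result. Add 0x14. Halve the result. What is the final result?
Convert 0x53 (hexadecimal) → 5×16 + 3 = 83 (decimal)
Start: 83
83 × 2 = 166
Convert 0x14 (hexadecimal) → 1×16 + 4 = 20 (decimal)
166 + 20 = 186
186 ÷ 2 = 93
93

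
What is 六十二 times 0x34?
Convert 六十二 (Chinese numeral) → 6×10 + 2 = 62 (decimal)
Convert 0x34 (hexadecimal) → 3×16 + 4 = 52 (decimal)
Compute 62 × 52 = 3224
3224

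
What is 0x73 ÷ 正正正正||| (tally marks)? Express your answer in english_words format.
Convert 0x73 (hexadecimal) → 7×16 + 3 = 115 (decimal)
Convert 正正正正||| (tally marks) → 5 + 5 + 5 + 5 + 3 = 23 (decimal)
Compute 115 ÷ 23 = 5
Convert 5 (decimal) → five (English words)
five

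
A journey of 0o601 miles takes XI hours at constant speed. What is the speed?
Convert 0o601 (octal) → 6×64 + 1 = 385 (decimal)
Convert XI (Roman numeral) → 10 + 1 = 11 (decimal)
Compute 385 ÷ 11 = 35
35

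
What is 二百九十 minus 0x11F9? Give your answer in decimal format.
Convert 二百九十 (Chinese numeral) → 2×100 + 9×10 = 290 (decimal)
Convert 0x11F9 (hexadecimal) → 1×4096 + 1×256 + 15×16 + 9 = 4601 (decimal)
Compute 290 - 4601 = -4311
-4311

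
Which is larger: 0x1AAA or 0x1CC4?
Convert 0x1AAA (hexadecimal) → 1×4096 + 10×256 + 10×16 + 10 = 6826 (decimal)
Convert 0x1CC4 (hexadecimal) → 1×4096 + 12×256 + 12×16 + 4 = 7364 (decimal)
Compare 6826 vs 7364: larger = 7364
7364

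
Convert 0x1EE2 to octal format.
Convert 0x1EE2 (hexadecimal) → 1×4096 + 14×256 + 14×16 + 2 = 7906 (decimal)
Convert 7906 (decimal) → 7906 = 1×4096 + 7×512 + 3×64 + 4×8 + 2 → 0o17342 (octal)
0o17342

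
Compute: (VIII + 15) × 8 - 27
Convert VIII (Roman numeral) → 5 + 1 + 1 + 1 = 8 (decimal)
Expression in decimal: (8 + 15) × 8 - 27
Parentheses first: 8 + 15 = 23
Multiply: 23 × 8 = 184
Subtract: 184 - 27 = 157
157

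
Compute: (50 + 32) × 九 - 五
Convert 九 (Chinese numeral) → 9 (decimal)
Convert 五 (Chinese numeral) → 5 (decimal)
Expression in decimal: (50 + 32) × 9 - 5
Parentheses first: 50 + 32 = 82
Multiply: 82 × 9 = 738
Subtract: 738 - 5 = 733
733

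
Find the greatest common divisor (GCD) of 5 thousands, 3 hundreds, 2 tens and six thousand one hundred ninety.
Convert 5 thousands, 3 hundreds, 2 tens (place-value notation) → 5×1000 + 3×100 + 2×10 = 5320 (decimal)
Convert six thousand one hundred ninety (English words) → 6×1000 + 1×100 + 90 = 6190 (decimal)
Compute gcd(5320, 6190) = 10
10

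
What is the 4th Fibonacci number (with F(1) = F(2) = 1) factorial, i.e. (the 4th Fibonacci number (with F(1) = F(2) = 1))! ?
Convert the 4th Fibonacci number (with F(1) = F(2) = 1) (Fibonacci index) → 1, 1, 2, 3 → 3 (decimal)
Compute 3! = 6
6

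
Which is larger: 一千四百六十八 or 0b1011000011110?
Convert 一千四百六十八 (Chinese numeral) → 1×1000 + 4×100 + 6×10 + 8 = 1468 (decimal)
Convert 0b1011000011110 (binary) → 4096 + 1024 + 512 + 16 + 8 + 4 + 2 = 5662 (decimal)
Compare 1468 vs 5662: larger = 5662
5662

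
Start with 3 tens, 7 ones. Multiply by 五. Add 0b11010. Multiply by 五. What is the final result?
Convert 3 tens, 7 ones (place-value notation) → 3×10 + 7 = 37 (decimal)
Start: 37
Convert 五 (Chinese numeral) → 5 (decimal)
37 × 5 = 185
Convert 0b11010 (binary) → 16 + 8 + 2 = 26 (decimal)
185 + 26 = 211
Convert 五 (Chinese numeral) → 5 (decimal)
211 × 5 = 1055
1055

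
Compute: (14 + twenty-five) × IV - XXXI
Convert twenty-five (English words) → 25 (decimal)
Convert IV (Roman numeral) → 4 (decimal)
Convert XXXI (Roman numeral) → 10 + 10 + 10 + 1 = 31 (decimal)
Expression in decimal: (14 + 25) × 4 - 31
Parentheses first: 14 + 25 = 39
Multiply: 39 × 4 = 156
Subtract: 156 - 31 = 125
125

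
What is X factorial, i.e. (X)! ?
Convert X (Roman numeral) → 10 (decimal)
Compute 10! = 3628800
3628800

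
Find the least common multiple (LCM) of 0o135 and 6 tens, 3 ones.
Convert 0o135 (octal) → 1×64 + 3×8 + 5 = 93 (decimal)
Convert 6 tens, 3 ones (place-value notation) → 6×10 + 3 = 63 (decimal)
Compute lcm(93, 63) = 1953
1953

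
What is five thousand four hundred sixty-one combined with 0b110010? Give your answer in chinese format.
Convert five thousand four hundred sixty-one (English words) → 5×1000 + 4×100 + 61 = 5461 (decimal)
Convert 0b110010 (binary) → 32 + 16 + 2 = 50 (decimal)
Compute 5461 + 50 = 5511
Convert 5511 (decimal) → 5511 = 5×1000 + 5×100 + 1×10 + 1 → 五千五百一十一 (Chinese numeral)
五千五百一十一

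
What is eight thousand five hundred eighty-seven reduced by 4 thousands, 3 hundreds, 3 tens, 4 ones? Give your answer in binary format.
Convert eight thousand five hundred eighty-seven (English words) → 8×1000 + 5×100 + 87 = 8587 (decimal)
Convert 4 thousands, 3 hundreds, 3 tens, 4 ones (place-value notation) → 4×1000 + 3×100 + 3×10 + 4 = 4334 (decimal)
Compute 8587 - 4334 = 4253
Convert 4253 (decimal) → 4253 = 4096 + 128 + 16 + 8 + 4 + 1 → 0b1000010011101 (binary)
0b1000010011101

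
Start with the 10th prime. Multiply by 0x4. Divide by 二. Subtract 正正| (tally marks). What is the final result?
Convert the 10th prime (prime index) → 29 (decimal)
Start: 29
Convert 0x4 (hexadecimal) → 4 (decimal)
29 × 4 = 116
Convert 二 (Chinese numeral) → 2 (decimal)
116 ÷ 2 = 58
Convert 正正| (tally marks) → 5 + 5 + 1 = 11 (decimal)
58 - 11 = 47
47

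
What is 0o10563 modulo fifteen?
Convert 0o10563 (octal) → 1×4096 + 5×64 + 6×8 + 3 = 4467 (decimal)
Convert fifteen (English words) → 15 (decimal)
Compute 4467 mod 15 = 12
12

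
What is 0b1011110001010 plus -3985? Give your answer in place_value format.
Convert 0b1011110001010 (binary) → 4096 + 1024 + 512 + 256 + 128 + 8 + 2 = 6026 (decimal)
Compute 6026 + -3985 = 2041
Convert 2041 (decimal) → 2041 = 2×1000 + 4×10 + 1 → 2 thousands, 4 tens, 1 one (place-value notation)
2 thousands, 4 tens, 1 one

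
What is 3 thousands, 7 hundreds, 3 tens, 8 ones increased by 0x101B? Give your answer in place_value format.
Convert 3 thousands, 7 hundreds, 3 tens, 8 ones (place-value notation) → 3×1000 + 7×100 + 3×10 + 8 = 3738 (decimal)
Convert 0x101B (hexadecimal) → 1×4096 + 1×16 + 11 = 4123 (decimal)
Compute 3738 + 4123 = 7861
Convert 7861 (decimal) → 7861 = 7×1000 + 8×100 + 6×10 + 1 → 7 thousands, 8 hundreds, 6 tens, 1 one (place-value notation)
7 thousands, 8 hundreds, 6 tens, 1 one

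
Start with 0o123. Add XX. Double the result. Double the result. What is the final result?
Convert 0o123 (octal) → 1×64 + 2×8 + 3 = 83 (decimal)
Start: 83
Convert XX (Roman numeral) → 10 + 10 = 20 (decimal)
83 + 20 = 103
103 × 2 = 206
206 × 2 = 412
412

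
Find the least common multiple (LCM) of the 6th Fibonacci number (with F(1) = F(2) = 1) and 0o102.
Convert the 6th Fibonacci number (with F(1) = F(2) = 1) (Fibonacci index) → 1, 1, 2, 3, 5, 8 → 8 (decimal)
Convert 0o102 (octal) → 1×64 + 2 = 66 (decimal)
Compute lcm(8, 66) = 264
264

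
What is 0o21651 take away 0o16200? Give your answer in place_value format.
Convert 0o21651 (octal) → 2×4096 + 1×512 + 6×64 + 5×8 + 1 = 9129 (decimal)
Convert 0o16200 (octal) → 1×4096 + 6×512 + 2×64 = 7296 (decimal)
Compute 9129 - 7296 = 1833
Convert 1833 (decimal) → 1833 = 1×1000 + 8×100 + 3×10 + 3 → 1 thousand, 8 hundreds, 3 tens, 3 ones (place-value notation)
1 thousand, 8 hundreds, 3 tens, 3 ones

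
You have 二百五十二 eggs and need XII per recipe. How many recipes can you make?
Convert 二百五十二 (Chinese numeral) → 2×100 + 5×10 + 2 = 252 (decimal)
Convert XII (Roman numeral) → 10 + 1 + 1 = 12 (decimal)
Compute 252 ÷ 12 = 21
21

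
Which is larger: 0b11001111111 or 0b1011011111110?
Convert 0b11001111111 (binary) → 1024 + 512 + 64 + 32 + 16 + 8 + 4 + 2 + 1 = 1663 (decimal)
Convert 0b1011011111110 (binary) → 4096 + 1024 + 512 + 128 + 64 + 32 + 16 + 8 + 4 + 2 = 5886 (decimal)
Compare 1663 vs 5886: larger = 5886
5886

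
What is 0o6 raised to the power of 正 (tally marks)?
Convert 0o6 (octal) → 6 (decimal)
Convert 正 (tally marks) → 5 (decimal)
Compute 6 ^ 5 = 7776
7776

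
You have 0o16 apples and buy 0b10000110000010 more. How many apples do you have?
Convert 0o16 (octal) → 1×8 + 6 = 14 (decimal)
Convert 0b10000110000010 (binary) → 8192 + 256 + 128 + 2 = 8578 (decimal)
Compute 14 + 8578 = 8592
8592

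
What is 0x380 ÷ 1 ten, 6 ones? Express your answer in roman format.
Convert 0x380 (hexadecimal) → 3×256 + 8×16 = 896 (decimal)
Convert 1 ten, 6 ones (place-value notation) → 1×10 + 6 = 16 (decimal)
Compute 896 ÷ 16 = 56
Convert 56 (decimal) → 56 = 50 + 5 + 1 → LVI (Roman numeral)
LVI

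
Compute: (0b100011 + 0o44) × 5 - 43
Convert 0b100011 (binary) → 32 + 2 + 1 = 35 (decimal)
Convert 0o44 (octal) → 4×8 + 4 = 36 (decimal)
Expression in decimal: (35 + 36) × 5 - 43
Parentheses first: 35 + 36 = 71
Multiply: 71 × 5 = 355
Subtract: 355 - 43 = 312
312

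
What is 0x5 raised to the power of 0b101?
Convert 0x5 (hexadecimal) → 5 (decimal)
Convert 0b101 (binary) → 4 + 1 = 5 (decimal)
Compute 5 ^ 5 = 3125
3125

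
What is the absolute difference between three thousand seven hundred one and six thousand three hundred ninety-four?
Convert three thousand seven hundred one (English words) → 3×1000 + 7×100 + 1 = 3701 (decimal)
Convert six thousand three hundred ninety-four (English words) → 6×1000 + 3×100 + 94 = 6394 (decimal)
Compute |3701 - 6394| = 2693
2693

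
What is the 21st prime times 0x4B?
Convert the 21st prime (prime index) → 73 (decimal)
Convert 0x4B (hexadecimal) → 4×16 + 11 = 75 (decimal)
Compute 73 × 75 = 5475
5475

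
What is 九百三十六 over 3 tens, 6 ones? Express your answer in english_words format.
Convert 九百三十六 (Chinese numeral) → 9×100 + 3×10 + 6 = 936 (decimal)
Convert 3 tens, 6 ones (place-value notation) → 3×10 + 6 = 36 (decimal)
Compute 936 ÷ 36 = 26
Convert 26 (decimal) → twenty-six (English words)
twenty-six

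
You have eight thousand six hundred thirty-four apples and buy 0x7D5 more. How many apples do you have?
Convert eight thousand six hundred thirty-four (English words) → 8×1000 + 6×100 + 34 = 8634 (decimal)
Convert 0x7D5 (hexadecimal) → 7×256 + 13×16 + 5 = 2005 (decimal)
Compute 8634 + 2005 = 10639
10639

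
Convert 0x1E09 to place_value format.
Convert 0x1E09 (hexadecimal) → 1×4096 + 14×256 + 9 = 7689 (decimal)
Convert 7689 (decimal) → 7689 = 7×1000 + 6×100 + 8×10 + 9 → 7 thousands, 6 hundreds, 8 tens, 9 ones (place-value notation)
7 thousands, 6 hundreds, 8 tens, 9 ones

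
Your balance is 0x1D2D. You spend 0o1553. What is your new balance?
Convert 0x1D2D (hexadecimal) → 1×4096 + 13×256 + 2×16 + 13 = 7469 (decimal)
Convert 0o1553 (octal) → 1×512 + 5×64 + 5×8 + 3 = 875 (decimal)
Compute 7469 - 875 = 6594
6594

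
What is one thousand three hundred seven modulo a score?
Convert one thousand three hundred seven (English words) → 1×1000 + 3×100 + 7 = 1307 (decimal)
Convert a score (colloquial) → 20 (decimal)
Compute 1307 mod 20 = 7
7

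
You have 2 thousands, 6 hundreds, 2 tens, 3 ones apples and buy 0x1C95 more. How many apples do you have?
Convert 2 thousands, 6 hundreds, 2 tens, 3 ones (place-value notation) → 2×1000 + 6×100 + 2×10 + 3 = 2623 (decimal)
Convert 0x1C95 (hexadecimal) → 1×4096 + 12×256 + 9×16 + 5 = 7317 (decimal)
Compute 2623 + 7317 = 9940
9940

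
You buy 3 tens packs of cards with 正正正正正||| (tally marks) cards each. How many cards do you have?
Convert 正正正正正||| (tally marks) → 5 + 5 + 5 + 5 + 5 + 3 = 28 (decimal)
Convert 3 tens (place-value notation) → 3×10 = 30 (decimal)
Compute 28 × 30 = 840
840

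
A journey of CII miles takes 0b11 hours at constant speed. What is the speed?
Convert CII (Roman numeral) → 100 + 1 + 1 = 102 (decimal)
Convert 0b11 (binary) → 2 + 1 = 3 (decimal)
Compute 102 ÷ 3 = 34
34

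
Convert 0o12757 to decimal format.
Convert 0o12757 (octal) → 1×4096 + 2×512 + 7×64 + 5×8 + 7 = 5615 (decimal)
5615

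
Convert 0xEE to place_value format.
Convert 0xEE (hexadecimal) → 14×16 + 14 = 238 (decimal)
Convert 238 (decimal) → 238 = 2×100 + 3×10 + 8 → 2 hundreds, 3 tens, 8 ones (place-value notation)
2 hundreds, 3 tens, 8 ones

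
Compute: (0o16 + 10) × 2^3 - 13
Convert 0o16 (octal) → 1×8 + 6 = 14 (decimal)
Convert 2^3 (power) → 8 (decimal)
Expression in decimal: (14 + 10) × 8 - 13
Parentheses first: 14 + 10 = 24
Multiply: 24 × 8 = 192
Subtract: 192 - 13 = 179
179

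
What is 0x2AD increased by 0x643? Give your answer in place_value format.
Convert 0x2AD (hexadecimal) → 2×256 + 10×16 + 13 = 685 (decimal)
Convert 0x643 (hexadecimal) → 6×256 + 4×16 + 3 = 1603 (decimal)
Compute 685 + 1603 = 2288
Convert 2288 (decimal) → 2288 = 2×1000 + 2×100 + 8×10 + 8 → 2 thousands, 2 hundreds, 8 tens, 8 ones (place-value notation)
2 thousands, 2 hundreds, 8 tens, 8 ones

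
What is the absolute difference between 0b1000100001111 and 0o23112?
Convert 0b1000100001111 (binary) → 4096 + 256 + 8 + 4 + 2 + 1 = 4367 (decimal)
Convert 0o23112 (octal) → 2×4096 + 3×512 + 1×64 + 1×8 + 2 = 9802 (decimal)
Compute |4367 - 9802| = 5435
5435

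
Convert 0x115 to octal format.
Convert 0x115 (hexadecimal) → 1×256 + 1×16 + 5 = 277 (decimal)
Convert 277 (decimal) → 277 = 4×64 + 2×8 + 5 → 0o425 (octal)
0o425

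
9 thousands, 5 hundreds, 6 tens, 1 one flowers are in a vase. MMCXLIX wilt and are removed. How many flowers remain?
Convert 9 thousands, 5 hundreds, 6 tens, 1 one (place-value notation) → 9×1000 + 5×100 + 6×10 + 1 = 9561 (decimal)
Convert MMCXLIX (Roman numeral) → 1000 + 1000 + 100 + 40 + 9 = 2149 (decimal)
Compute 9561 - 2149 = 7412
7412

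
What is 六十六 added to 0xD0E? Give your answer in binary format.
Convert 六十六 (Chinese numeral) → 6×10 + 6 = 66 (decimal)
Convert 0xD0E (hexadecimal) → 13×256 + 14 = 3342 (decimal)
Compute 66 + 3342 = 3408
Convert 3408 (decimal) → 3408 = 2048 + 1024 + 256 + 64 + 16 → 0b110101010000 (binary)
0b110101010000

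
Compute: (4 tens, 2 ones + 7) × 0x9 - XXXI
Convert 4 tens, 2 ones (place-value notation) → 4×10 + 2 = 42 (decimal)
Convert 0x9 (hexadecimal) → 9 (decimal)
Convert XXXI (Roman numeral) → 10 + 10 + 10 + 1 = 31 (decimal)
Expression in decimal: (42 + 7) × 9 - 31
Parentheses first: 42 + 7 = 49
Multiply: 49 × 9 = 441
Subtract: 441 - 31 = 410
410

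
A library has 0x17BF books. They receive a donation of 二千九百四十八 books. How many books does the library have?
Convert 0x17BF (hexadecimal) → 1×4096 + 7×256 + 11×16 + 15 = 6079 (decimal)
Convert 二千九百四十八 (Chinese numeral) → 2×1000 + 9×100 + 4×10 + 8 = 2948 (decimal)
Compute 6079 + 2948 = 9027
9027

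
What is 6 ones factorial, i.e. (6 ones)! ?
Convert 6 ones (place-value notation) → 6 (decimal)
Compute 6! = 720
720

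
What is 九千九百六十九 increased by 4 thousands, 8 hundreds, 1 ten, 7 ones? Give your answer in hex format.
Convert 九千九百六十九 (Chinese numeral) → 9×1000 + 9×100 + 6×10 + 9 = 9969 (decimal)
Convert 4 thousands, 8 hundreds, 1 ten, 7 ones (place-value notation) → 4×1000 + 8×100 + 1×10 + 7 = 4817 (decimal)
Compute 9969 + 4817 = 14786
Convert 14786 (decimal) → 14786 = 3×4096 + 9×256 + 12×16 + 2 → 0x39C2 (hexadecimal)
0x39C2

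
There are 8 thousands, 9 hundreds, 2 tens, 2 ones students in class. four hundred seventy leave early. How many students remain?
Convert 8 thousands, 9 hundreds, 2 tens, 2 ones (place-value notation) → 8×1000 + 9×100 + 2×10 + 2 = 8922 (decimal)
Convert four hundred seventy (English words) → 4×100 + 70 = 470 (decimal)
Compute 8922 - 470 = 8452
8452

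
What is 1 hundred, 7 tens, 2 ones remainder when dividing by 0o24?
Convert 1 hundred, 7 tens, 2 ones (place-value notation) → 1×100 + 7×10 + 2 = 172 (decimal)
Convert 0o24 (octal) → 2×8 + 4 = 20 (decimal)
Compute 172 mod 20 = 12
12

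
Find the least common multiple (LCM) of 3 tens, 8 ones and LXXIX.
Convert 3 tens, 8 ones (place-value notation) → 3×10 + 8 = 38 (decimal)
Convert LXXIX (Roman numeral) → 50 + 10 + 10 + 9 = 79 (decimal)
Compute lcm(38, 79) = 3002
3002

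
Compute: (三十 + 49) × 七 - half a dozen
Convert 三十 (Chinese numeral) → 3×10 = 30 (decimal)
Convert 七 (Chinese numeral) → 7 (decimal)
Convert half a dozen (colloquial) → 6 (decimal)
Expression in decimal: (30 + 49) × 7 - 6
Parentheses first: 30 + 49 = 79
Multiply: 79 × 7 = 553
Subtract: 553 - 6 = 547
547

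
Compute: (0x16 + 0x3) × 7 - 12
Convert 0x16 (hexadecimal) → 1×16 + 6 = 22 (decimal)
Convert 0x3 (hexadecimal) → 3 (decimal)
Expression in decimal: (22 + 3) × 7 - 12
Parentheses first: 22 + 3 = 25
Multiply: 25 × 7 = 175
Subtract: 175 - 12 = 163
163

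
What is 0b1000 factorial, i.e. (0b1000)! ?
Convert 0b1000 (binary) → 8 (decimal)
Compute 8! = 40320
40320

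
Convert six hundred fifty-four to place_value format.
Convert six hundred fifty-four (English words) → 6×100 + 54 = 654 (decimal)
Convert 654 (decimal) → 654 = 6×100 + 5×10 + 4 → 6 hundreds, 5 tens, 4 ones (place-value notation)
6 hundreds, 5 tens, 4 ones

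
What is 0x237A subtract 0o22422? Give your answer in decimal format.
Convert 0x237A (hexadecimal) → 2×4096 + 3×256 + 7×16 + 10 = 9082 (decimal)
Convert 0o22422 (octal) → 2×4096 + 2×512 + 4×64 + 2×8 + 2 = 9490 (decimal)
Compute 9082 - 9490 = -408
-408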